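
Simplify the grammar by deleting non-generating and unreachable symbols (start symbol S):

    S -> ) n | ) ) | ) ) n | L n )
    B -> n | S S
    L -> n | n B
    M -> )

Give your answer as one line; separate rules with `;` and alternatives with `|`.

S -> ) n | ) ) | ) ) n | L n ); B -> n | S S; L -> n | n B

Generating nonterminals: {B, L, M, S}.
Reachable from S after that: {B, L, S}.
Removed useless symbols: {M} and every production mentioning them.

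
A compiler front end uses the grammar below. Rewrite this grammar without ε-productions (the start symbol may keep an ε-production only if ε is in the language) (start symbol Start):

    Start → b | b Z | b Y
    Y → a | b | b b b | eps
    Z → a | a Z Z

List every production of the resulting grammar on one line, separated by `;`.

Start → b | b Z | b Y; Y → a | b | b b b; Z → a | a Z Z

Nullable nonterminals: {Y}.
ε ∉ L(G), so no ε-production is kept.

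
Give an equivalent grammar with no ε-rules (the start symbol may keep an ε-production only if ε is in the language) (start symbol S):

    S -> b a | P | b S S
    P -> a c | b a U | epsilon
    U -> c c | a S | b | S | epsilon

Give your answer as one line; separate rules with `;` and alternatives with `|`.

S -> b a | P | b S S | b S | b | ε; P -> a c | b a U | b a; U -> c c | a S | a | b | S

Nullable set = {P, S, U}.
ε ∈ L(G) since S is nullable, so keep S → ε.
Expand every rule over subsets of its nullable positions: S → b S S gives b S S | b S | b. P → b a U gives b a U | b a. U → a S gives a S | a.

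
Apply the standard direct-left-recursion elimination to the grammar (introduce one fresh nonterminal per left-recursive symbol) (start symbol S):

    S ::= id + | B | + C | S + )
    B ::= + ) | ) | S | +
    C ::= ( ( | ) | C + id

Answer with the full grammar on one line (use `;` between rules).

S, C are directly left-recursive.
For S: α = {+ )}, β = {id +, B, + C}. Rewrite as S → β S' and S' → α S' | ε.
For C: α = {+ id}, β = {( (, )}. Rewrite as C → β C' and C' → α C' | ε.

S ::= id + S' | B S' | + C S'; B ::= + ) | ) | S | +; C ::= ( ( C' | ) C'; S' ::= + ) S' | ε; C' ::= + id C' | ε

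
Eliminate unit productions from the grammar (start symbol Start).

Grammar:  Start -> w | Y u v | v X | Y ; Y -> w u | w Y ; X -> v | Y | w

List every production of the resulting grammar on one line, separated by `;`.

Unit pairs: Start ⇒* {Y}; X ⇒* {Y}.
For each unit pair (A, B), copy every non-unit production of B to A, then drop all unit productions.

Start -> w | Y u v | v X | w u | w Y; Y -> w u | w Y; X -> v | w | w u | w Y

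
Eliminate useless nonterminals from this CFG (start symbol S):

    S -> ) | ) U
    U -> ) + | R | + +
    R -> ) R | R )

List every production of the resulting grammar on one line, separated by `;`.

Generating nonterminals: {S, U}.
Reachable from S after that: {S, U}.
Removed useless symbols: {R} and every production mentioning them.

S -> ) | ) U; U -> ) + | + +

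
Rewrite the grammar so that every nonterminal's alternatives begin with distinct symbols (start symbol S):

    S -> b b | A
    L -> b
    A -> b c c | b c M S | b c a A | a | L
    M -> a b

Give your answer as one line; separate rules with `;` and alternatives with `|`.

A has alternatives sharing prefix 'b c': factor to A → b c A' with A' → c | M S | a A.

S -> b b | A; L -> b; A -> a | L | b c A'; M -> a b; A' -> c | M S | a A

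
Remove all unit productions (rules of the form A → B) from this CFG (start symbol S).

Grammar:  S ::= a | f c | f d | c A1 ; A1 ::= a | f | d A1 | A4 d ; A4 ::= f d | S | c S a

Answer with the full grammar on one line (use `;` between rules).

S ::= a | f c | f d | c A1; A1 ::= a | f | d A1 | A4 d; A4 ::= f d | c S a | a | f c | c A1

Unit pairs: A4 ⇒* {S}.
For every A with A ⇒* B via unit rules, add B's non-unit alternatives to A; then delete every rule of the form X → Y.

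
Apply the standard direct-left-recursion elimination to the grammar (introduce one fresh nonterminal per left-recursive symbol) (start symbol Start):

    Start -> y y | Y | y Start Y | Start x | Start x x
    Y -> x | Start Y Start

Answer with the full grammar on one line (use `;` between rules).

Start -> y y Start1 | Y Start1 | y Start Y Start1; Y -> x | Start Y Start; Start1 -> x Start1 | x x Start1 | ε

Left recursion appears on Start.
For Start: α = {x, x x}, β = {y y, Y, y Start Y}. Rewrite as Start → β Start1 and Start1 → α Start1 | ε.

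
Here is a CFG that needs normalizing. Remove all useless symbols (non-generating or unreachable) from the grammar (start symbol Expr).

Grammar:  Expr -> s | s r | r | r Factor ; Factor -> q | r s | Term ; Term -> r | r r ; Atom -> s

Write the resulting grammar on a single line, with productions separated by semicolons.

Generating nonterminals: {Atom, Expr, Factor, Term}.
Reachable from Expr after that: {Expr, Factor, Term}.
Removed useless symbols: {Atom} and every production mentioning them.

Expr -> s | s r | r | r Factor; Factor -> q | r s | Term; Term -> r | r r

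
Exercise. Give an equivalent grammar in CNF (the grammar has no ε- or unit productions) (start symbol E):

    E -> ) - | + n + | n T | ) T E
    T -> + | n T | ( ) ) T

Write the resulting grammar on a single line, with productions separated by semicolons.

Introduce a nonterminal for each terminal appearing in a rule of length ≥ 2: X1 → ), X2 → -, X3 → +, X4 → n, X5 → (.
Binarize each right-hand side of length ≥ 3 by chaining fresh nonterminals (Y1, Y2, …): affected rules were E → X3 X4 X3; E → X1 T E; T → X5 X1 X1 T.

E -> X1 X2 | X3 Y1 | X4 T | X1 Y2; T -> + | X4 T | X5 Y3; X1 -> ); X2 -> -; X3 -> +; X4 -> n; X5 -> (; Y1 -> X4 X3; Y2 -> T E; Y3 -> X1 Y4; Y4 -> X1 T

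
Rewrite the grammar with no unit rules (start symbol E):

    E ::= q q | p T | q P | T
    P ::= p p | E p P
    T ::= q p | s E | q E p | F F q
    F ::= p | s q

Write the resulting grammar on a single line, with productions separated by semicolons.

E ::= q q | p T | q P | q p | s E | q E p | F F q; P ::= p p | E p P; T ::= q p | s E | q E p | F F q; F ::= p | s q

Unit pairs: E ⇒* {T}.
For every A with A ⇒* B via unit rules, add B's non-unit alternatives to A; then delete every rule of the form X → Y.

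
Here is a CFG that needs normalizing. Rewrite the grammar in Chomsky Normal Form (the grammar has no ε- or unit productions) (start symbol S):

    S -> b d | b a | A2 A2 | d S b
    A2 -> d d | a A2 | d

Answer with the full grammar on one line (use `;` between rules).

S -> X1 X2 | X1 X3 | A2 A2 | X2 Y1; A2 -> X2 X2 | X3 A2 | d; X1 -> b; X2 -> d; X3 -> a; Y1 -> S X1

Introduce a nonterminal for each terminal appearing in a rule of length ≥ 2: X1 → b, X2 → d, X3 → a.
Binarize each right-hand side of length ≥ 3 by chaining fresh nonterminals (Y1, Y2, …): affected rules were S → X2 S X1.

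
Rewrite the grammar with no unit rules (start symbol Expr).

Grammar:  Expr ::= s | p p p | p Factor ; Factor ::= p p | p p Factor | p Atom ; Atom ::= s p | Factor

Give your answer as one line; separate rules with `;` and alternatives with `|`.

Expr ::= s | p p p | p Factor; Factor ::= p p | p p Factor | p Atom; Atom ::= s p | p p | p p Factor | p Atom

Unit pairs: Atom ⇒* {Factor}.
For every A with A ⇒* B via unit rules, add B's non-unit alternatives to A; then delete every rule of the form X → Y.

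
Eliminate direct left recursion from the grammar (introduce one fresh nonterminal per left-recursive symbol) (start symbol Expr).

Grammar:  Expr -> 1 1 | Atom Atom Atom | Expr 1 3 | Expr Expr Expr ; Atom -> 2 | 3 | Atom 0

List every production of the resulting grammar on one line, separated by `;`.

Expr -> 1 1 Expr1 | Atom Atom Atom Expr1; Atom -> 2 Atom1 | 3 Atom1; Expr1 -> 1 3 Expr1 | Expr Expr Expr1 | epsilon; Atom1 -> 0 Atom1 | epsilon

Expr, Atom are directly left-recursive.
For Expr: α = {1 3, Expr Expr}, β = {1 1, Atom Atom Atom}. Rewrite as Expr → β Expr1 and Expr1 → α Expr1 | ε.
For Atom: α = {0}, β = {2, 3}. Rewrite as Atom → β Atom1 and Atom1 → α Atom1 | ε.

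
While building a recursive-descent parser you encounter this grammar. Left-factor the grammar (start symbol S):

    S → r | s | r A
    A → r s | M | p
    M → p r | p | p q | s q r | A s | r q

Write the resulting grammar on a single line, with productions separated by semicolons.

S has alternatives sharing prefix 'r': factor to S → r S' with S' → ε | A.
M has alternatives sharing prefix 'p': factor to M → p M' with M' → r | ε | q.

S → s | r S'; A → r s | M | p; M → s q r | A s | r q | p M'; S' → ε | A; M' → r | ε | q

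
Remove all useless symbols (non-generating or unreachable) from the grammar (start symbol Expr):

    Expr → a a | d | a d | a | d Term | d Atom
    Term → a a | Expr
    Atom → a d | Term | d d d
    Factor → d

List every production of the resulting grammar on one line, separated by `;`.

Expr → a a | d | a d | a | d Term | d Atom; Term → a a | Expr; Atom → a d | Term | d d d

Generating nonterminals: {Atom, Expr, Factor, Term}.
Reachable from Expr after that: {Atom, Expr, Term}.
Removed useless symbols: {Factor} and every production mentioning them.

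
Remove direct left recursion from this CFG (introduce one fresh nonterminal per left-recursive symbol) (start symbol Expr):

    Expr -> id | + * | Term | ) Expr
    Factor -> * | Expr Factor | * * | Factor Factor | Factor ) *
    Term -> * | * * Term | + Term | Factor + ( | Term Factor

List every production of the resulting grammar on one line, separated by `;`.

Left recursion appears on Factor, Term.
For Factor: α = {Factor, ) *}, β = {*, Expr Factor, * *}. Rewrite as Factor → β Factor1 and Factor1 → α Factor1 | ε.
For Term: α = {Factor}, β = {*, * * Term, + Term, Factor + (}. Rewrite as Term → β Term1 and Term1 → α Term1 | ε.

Expr -> id | + * | Term | ) Expr; Factor -> * Factor1 | Expr Factor Factor1 | * * Factor1; Term -> * Term1 | * * Term Term1 | + Term Term1 | Factor + ( Term1; Factor1 -> Factor Factor1 | ) * Factor1 | ε; Term1 -> Factor Term1 | ε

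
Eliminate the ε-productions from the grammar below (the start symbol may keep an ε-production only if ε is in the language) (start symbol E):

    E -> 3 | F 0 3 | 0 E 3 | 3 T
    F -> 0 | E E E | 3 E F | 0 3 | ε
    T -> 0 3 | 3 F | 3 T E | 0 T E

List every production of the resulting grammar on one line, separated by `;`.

E -> 3 | F 0 3 | 0 3 | 0 E 3 | 3 T; F -> 0 | E E E | 3 E F | 3 E | 0 3; T -> 0 3 | 3 F | 3 | 3 T E | 0 T E

Nullable nonterminals: {F}.
ε ∉ L(G), so no ε-production is kept.
Add the nullable-subset variants: E → F 0 3 gives F 0 3 | 0 3. F → 3 E F gives 3 E F | 3 E. T → 3 F gives 3 F | 3.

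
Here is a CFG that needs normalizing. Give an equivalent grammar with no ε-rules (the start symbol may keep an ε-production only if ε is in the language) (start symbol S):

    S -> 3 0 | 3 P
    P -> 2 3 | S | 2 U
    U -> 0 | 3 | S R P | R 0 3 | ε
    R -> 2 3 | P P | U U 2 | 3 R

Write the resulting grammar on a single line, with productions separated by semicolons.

Nullable nonterminals: {U}.
ε ∉ L(G), so no ε-production is kept.
Expand every rule over subsets of its nullable positions: P → 2 U gives 2 U | 2. R → U U 2 gives U U 2 | U 2 | 2.

S -> 3 0 | 3 P; P -> 2 3 | S | 2 U | 2; U -> 0 | 3 | S R P | R 0 3; R -> 2 3 | P P | U U 2 | U 2 | 2 | 3 R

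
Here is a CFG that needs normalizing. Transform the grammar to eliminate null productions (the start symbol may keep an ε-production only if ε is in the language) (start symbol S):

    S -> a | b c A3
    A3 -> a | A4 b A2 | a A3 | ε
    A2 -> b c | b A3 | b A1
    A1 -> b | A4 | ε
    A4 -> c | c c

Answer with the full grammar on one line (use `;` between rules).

S -> a | b c A3 | b c; A3 -> a | A4 b A2 | a A3; A2 -> b c | b A3 | b | b A1; A1 -> b | A4; A4 -> c | c c

Nullable set = {A1, A3}.
ε ∉ L(G), so no ε-production is kept.
For each production, add variants omitting each subset of nullable occurrences: S → b c A3 gives b c A3 | b c. A2 → b A3 gives b A3 | b.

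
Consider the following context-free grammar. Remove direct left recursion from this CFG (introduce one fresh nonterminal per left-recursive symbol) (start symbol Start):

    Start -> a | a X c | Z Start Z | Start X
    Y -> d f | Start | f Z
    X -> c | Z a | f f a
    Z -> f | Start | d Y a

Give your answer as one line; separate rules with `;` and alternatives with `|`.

Start -> a Start1 | a X c Start1 | Z Start Z Start1; Y -> d f | Start | f Z; X -> c | Z a | f f a; Z -> f | Start | d Y a; Start1 -> X Start1 | ε

Directly left-recursive nonterminal: Start.
For Start: α = {X}, β = {a, a X c, Z Start Z}. Rewrite as Start → β Start1 and Start1 → α Start1 | ε.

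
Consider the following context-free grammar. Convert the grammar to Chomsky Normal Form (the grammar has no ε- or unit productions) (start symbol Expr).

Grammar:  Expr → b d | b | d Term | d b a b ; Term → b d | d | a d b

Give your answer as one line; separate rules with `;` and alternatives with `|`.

Expr → X1 X2 | b | X2 Term | X2 Y1; Term → X1 X2 | d | X3 Y3; X1 → b; X2 → d; X3 → a; Y1 → X1 Y2; Y2 → X3 X1; Y3 → X2 X1

Introduce a nonterminal for each terminal appearing in a rule of length ≥ 2: X1 → b, X2 → d, X3 → a.
Binarize each right-hand side of length ≥ 3 by chaining fresh nonterminals (Y1, Y2, …): affected rules were Expr → X2 X1 X3 X1; Term → X3 X2 X1.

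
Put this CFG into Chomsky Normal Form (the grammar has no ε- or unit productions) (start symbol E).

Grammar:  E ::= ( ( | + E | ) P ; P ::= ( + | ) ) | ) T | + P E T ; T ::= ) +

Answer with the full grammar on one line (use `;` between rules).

Introduce a nonterminal for each terminal appearing in a rule of length ≥ 2: X1 → (, X2 → +, X3 → ).
Binarize each right-hand side of length ≥ 3 by chaining fresh nonterminals (Y1, Y2, …): affected rules were P → X2 P E T.

E ::= X1 X1 | X2 E | X3 P; P ::= X1 X2 | X3 X3 | X3 T | X2 Y1; T ::= X3 X2; X1 ::= (; X2 ::= +; X3 ::= ); Y1 ::= P Y2; Y2 ::= E T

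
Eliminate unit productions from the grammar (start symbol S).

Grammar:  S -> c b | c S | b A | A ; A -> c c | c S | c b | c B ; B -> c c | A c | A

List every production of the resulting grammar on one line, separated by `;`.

Unit pairs: B ⇒* {A}; S ⇒* {A}.
For every A with A ⇒* B via unit rules, add B's non-unit alternatives to A; then delete every rule of the form X → Y.

S -> c b | c S | b A | c c | c B; A -> c c | c S | c b | c B; B -> c c | A c | c S | c b | c B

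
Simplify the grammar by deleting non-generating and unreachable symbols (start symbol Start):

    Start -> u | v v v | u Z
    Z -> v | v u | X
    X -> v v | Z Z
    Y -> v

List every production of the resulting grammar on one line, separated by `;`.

Generating nonterminals: {Start, X, Y, Z}.
Reachable from Start after that: {Start, X, Z}.
Removed useless symbols: {Y} and every production mentioning them.

Start -> u | v v v | u Z; Z -> v | v u | X; X -> v v | Z Z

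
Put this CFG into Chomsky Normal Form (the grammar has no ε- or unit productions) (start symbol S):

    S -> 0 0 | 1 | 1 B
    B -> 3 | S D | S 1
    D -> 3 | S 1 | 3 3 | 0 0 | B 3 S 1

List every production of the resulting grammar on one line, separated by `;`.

Introduce a nonterminal for each terminal appearing in a rule of length ≥ 2: X1 → 0, X2 → 1, X3 → 3.
Binarize each right-hand side of length ≥ 3 by chaining fresh nonterminals (Y1, Y2, …): affected rules were D → B X3 S X2.

S -> X1 X1 | 1 | X2 B; B -> 3 | S D | S X2; D -> 3 | S X2 | X3 X3 | X1 X1 | B Y1; X1 -> 0; X2 -> 1; X3 -> 3; Y1 -> X3 Y2; Y2 -> S X2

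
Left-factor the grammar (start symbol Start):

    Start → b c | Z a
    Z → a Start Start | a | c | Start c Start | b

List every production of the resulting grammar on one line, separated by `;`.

Start → b c | Z a; Z → c | Start c Start | b | a Z1; Z1 → Start Start | ε

Z has alternatives sharing prefix 'a': factor to Z → a Z1 with Z1 → Start Start | ε.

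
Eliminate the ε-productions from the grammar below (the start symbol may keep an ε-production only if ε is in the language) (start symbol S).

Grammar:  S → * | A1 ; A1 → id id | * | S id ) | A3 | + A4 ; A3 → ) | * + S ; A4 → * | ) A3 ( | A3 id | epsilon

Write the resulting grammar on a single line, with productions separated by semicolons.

Nullable nonterminals: {A4}.
ε ∉ L(G), so no ε-production is kept.
For each production, add variants omitting each subset of nullable occurrences: A1 → + A4 gives + A4 | +.

S → * | A1; A1 → id id | * | S id ) | A3 | + A4 | +; A3 → ) | * + S; A4 → * | ) A3 ( | A3 id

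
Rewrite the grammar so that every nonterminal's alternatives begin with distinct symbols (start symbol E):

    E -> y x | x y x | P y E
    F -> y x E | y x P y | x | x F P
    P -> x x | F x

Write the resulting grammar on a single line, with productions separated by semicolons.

E -> y x | x y x | P y E; F -> y x F' | x F''; P -> x x | F x; F' -> E | P y; F'' -> epsilon | F P

F has alternatives sharing prefix 'y x': factor to F → y x F' with F' → E | P y.
F has alternatives sharing prefix 'x': factor to F → x F'' with F'' → ε | F P.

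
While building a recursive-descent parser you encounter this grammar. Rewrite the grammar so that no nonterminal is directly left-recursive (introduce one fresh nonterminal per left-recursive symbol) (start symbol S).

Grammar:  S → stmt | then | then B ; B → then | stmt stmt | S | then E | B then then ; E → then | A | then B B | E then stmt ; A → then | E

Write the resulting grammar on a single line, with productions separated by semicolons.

Directly left-recursive nonterminals: B, E.
For B: α = {then then}, β = {then, stmt stmt, S, then E}. Rewrite as B → β B' and B' → α B' | ε.
For E: α = {then stmt}, β = {then, A, then B B}. Rewrite as E → β E' and E' → α E' | ε.

S → stmt | then | then B; B → then B' | stmt stmt B' | S B' | then E B'; E → then E' | A E' | then B B E'; A → then | E; B' → then then B' | eps; E' → then stmt E' | eps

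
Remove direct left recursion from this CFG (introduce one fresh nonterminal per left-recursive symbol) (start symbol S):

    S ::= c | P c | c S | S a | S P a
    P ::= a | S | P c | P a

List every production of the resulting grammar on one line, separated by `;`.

S ::= c S' | P c S' | c S S'; P ::= a P' | S P'; S' ::= a S' | P a S' | ε; P' ::= c P' | a P' | ε

S, P are directly left-recursive.
For S: α = {a, P a}, β = {c, P c, c S}. Rewrite as S → β S' and S' → α S' | ε.
For P: α = {c, a}, β = {a, S}. Rewrite as P → β P' and P' → α P' | ε.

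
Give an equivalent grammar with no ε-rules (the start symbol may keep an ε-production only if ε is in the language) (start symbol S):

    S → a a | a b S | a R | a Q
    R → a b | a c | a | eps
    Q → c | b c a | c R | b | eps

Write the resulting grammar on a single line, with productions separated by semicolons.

S → a a | a b S | a R | a | a Q; R → a b | a c | a; Q → c | b c a | c R | b

The nullable symbols are {Q, R}.
ε ∉ L(G), so no ε-production is kept.
Add the nullable-subset variants: S → a R gives a R | a.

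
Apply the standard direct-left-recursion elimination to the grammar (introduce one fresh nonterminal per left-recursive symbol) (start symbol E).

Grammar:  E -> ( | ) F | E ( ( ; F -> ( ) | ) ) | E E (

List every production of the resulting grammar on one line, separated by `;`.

E is directly left-recursive.
For E: α = {( (}, β = {(, ) F}. Rewrite as E → β E' and E' → α E' | ε.

E -> ( E' | ) F E'; F -> ( ) | ) ) | E E (; E' -> ( ( E' | ε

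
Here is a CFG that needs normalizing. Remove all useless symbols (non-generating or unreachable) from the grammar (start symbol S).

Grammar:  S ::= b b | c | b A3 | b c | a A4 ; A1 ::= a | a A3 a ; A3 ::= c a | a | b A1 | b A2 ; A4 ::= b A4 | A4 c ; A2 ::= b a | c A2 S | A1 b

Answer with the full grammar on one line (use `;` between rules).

S ::= b b | c | b A3 | b c; A1 ::= a | a A3 a; A3 ::= c a | a | b A1 | b A2; A2 ::= b a | c A2 S | A1 b

Generating nonterminals: {A1, A2, A3, S}.
Reachable from S after that: {A1, A2, A3, S}.
Removed useless symbols: {A4} and every production mentioning them.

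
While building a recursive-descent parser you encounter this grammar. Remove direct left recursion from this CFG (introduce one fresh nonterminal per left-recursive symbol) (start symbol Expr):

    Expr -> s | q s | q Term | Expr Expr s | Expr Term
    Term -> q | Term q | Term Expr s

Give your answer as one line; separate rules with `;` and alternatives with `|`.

Expr -> s Expr1 | q s Expr1 | q Term Expr1; Term -> q Term1; Expr1 -> Expr s Expr1 | Term Expr1 | ε; Term1 -> q Term1 | Expr s Term1 | ε

Expr, Term are directly left-recursive.
For Expr: α = {Expr s, Term}, β = {s, q s, q Term}. Rewrite as Expr → β Expr1 and Expr1 → α Expr1 | ε.
For Term: α = {q, Expr s}, β = {q}. Rewrite as Term → β Term1 and Term1 → α Term1 | ε.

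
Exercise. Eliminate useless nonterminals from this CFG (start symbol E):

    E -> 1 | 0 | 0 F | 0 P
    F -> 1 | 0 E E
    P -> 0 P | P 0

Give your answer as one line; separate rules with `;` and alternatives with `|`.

Generating nonterminals: {E, F}.
Reachable from E after that: {E, F}.
Removed useless symbols: {P} and every production mentioning them.

E -> 1 | 0 | 0 F; F -> 1 | 0 E E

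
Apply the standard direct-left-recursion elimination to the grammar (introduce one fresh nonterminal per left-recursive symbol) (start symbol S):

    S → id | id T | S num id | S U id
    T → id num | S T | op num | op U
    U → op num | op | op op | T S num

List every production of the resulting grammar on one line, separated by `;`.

Directly left-recursive nonterminal: S.
For S: α = {num id, U id}, β = {id, id T}. Rewrite as S → β S' and S' → α S' | ε.

S → id S' | id T S'; T → id num | S T | op num | op U; U → op num | op | op op | T S num; S' → num id S' | U id S' | ε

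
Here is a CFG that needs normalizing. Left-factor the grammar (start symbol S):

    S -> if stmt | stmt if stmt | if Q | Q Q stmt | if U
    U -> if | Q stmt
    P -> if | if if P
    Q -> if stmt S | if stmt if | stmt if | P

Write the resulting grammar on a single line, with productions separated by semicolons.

S has alternatives sharing prefix 'if': factor to S → if S' with S' → stmt | Q | U.
P has alternatives sharing prefix 'if': factor to P → if P' with P' → ε | if P.
Q has alternatives sharing prefix 'if stmt': factor to Q → if stmt Q' with Q' → S | if.

S -> stmt if stmt | Q Q stmt | if S'; U -> if | Q stmt; P -> if P'; Q -> stmt if | P | if stmt Q'; S' -> stmt | Q | U; P' -> ε | if P; Q' -> S | if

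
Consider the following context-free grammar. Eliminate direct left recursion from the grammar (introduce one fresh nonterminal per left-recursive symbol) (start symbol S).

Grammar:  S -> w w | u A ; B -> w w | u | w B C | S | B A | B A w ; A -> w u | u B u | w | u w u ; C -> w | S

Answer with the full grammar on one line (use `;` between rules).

S -> w w | u A; B -> w w B' | u B' | w B C B' | S B'; A -> w u | u B u | w | u w u; C -> w | S; B' -> A B' | A w B' | ε

Left recursion appears on B.
For B: α = {A, A w}, β = {w w, u, w B C, S}. Rewrite as B → β B' and B' → α B' | ε.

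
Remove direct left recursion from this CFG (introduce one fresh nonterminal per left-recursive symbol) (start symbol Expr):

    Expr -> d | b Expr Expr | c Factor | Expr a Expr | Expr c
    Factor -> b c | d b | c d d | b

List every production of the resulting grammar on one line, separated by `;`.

Left recursion appears on Expr.
For Expr: α = {a Expr, c}, β = {d, b Expr Expr, c Factor}. Rewrite as Expr → β Expr1 and Expr1 → α Expr1 | ε.

Expr -> d Expr1 | b Expr Expr Expr1 | c Factor Expr1; Factor -> b c | d b | c d d | b; Expr1 -> a Expr Expr1 | c Expr1 | ε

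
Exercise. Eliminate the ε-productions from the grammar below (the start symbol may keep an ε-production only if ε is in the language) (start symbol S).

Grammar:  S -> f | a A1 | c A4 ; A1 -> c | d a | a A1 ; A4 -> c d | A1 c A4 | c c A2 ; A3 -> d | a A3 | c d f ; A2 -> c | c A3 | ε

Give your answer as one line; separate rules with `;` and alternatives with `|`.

S -> f | a A1 | c A4; A1 -> c | d a | a A1; A4 -> c d | A1 c A4 | c c A2 | c c; A3 -> d | a A3 | c d f; A2 -> c | c A3

Nullable nonterminals: {A2}.
ε ∉ L(G), so no ε-production is kept.
Expand every rule over subsets of its nullable positions: A4 → c c A2 gives c c A2 | c c.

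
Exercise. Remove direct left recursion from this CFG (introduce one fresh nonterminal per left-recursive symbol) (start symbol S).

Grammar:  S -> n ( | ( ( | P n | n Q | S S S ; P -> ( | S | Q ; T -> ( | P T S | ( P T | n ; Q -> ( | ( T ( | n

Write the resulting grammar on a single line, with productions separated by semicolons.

S is directly left-recursive.
For S: α = {S S}, β = {n (, ( (, P n, n Q}. Rewrite as S → β S' and S' → α S' | ε.

S -> n ( S' | ( ( S' | P n S' | n Q S'; P -> ( | S | Q; T -> ( | P T S | ( P T | n; Q -> ( | ( T ( | n; S' -> S S S' | ε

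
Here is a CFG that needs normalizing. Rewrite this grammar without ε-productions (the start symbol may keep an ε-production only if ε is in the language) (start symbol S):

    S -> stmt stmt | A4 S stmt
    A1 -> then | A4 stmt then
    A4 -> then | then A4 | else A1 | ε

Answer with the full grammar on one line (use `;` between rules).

S -> stmt stmt | A4 S stmt | S stmt; A1 -> then | A4 stmt then | stmt then; A4 -> then | then A4 | else A1

Nullable nonterminals: {A4}.
ε ∉ L(G), so no ε-production is kept.
Add the nullable-subset variants: S → A4 S stmt gives A4 S stmt | S stmt. A1 → A4 stmt then gives A4 stmt then | stmt then.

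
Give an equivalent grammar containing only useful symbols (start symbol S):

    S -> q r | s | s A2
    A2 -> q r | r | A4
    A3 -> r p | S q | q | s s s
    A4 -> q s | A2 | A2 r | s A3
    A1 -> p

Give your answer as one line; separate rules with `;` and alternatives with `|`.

Generating nonterminals: {A1, A2, A3, A4, S}.
Reachable from S after that: {A2, A3, A4, S}.
Removed useless symbols: {A1} and every production mentioning them.

S -> q r | s | s A2; A2 -> q r | r | A4; A3 -> r p | S q | q | s s s; A4 -> q s | A2 | A2 r | s A3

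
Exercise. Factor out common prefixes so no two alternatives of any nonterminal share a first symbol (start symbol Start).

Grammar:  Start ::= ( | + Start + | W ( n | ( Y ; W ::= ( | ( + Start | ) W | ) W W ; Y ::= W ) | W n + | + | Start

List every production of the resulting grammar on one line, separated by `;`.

Start ::= + Start + | W ( n | ( Start1; W ::= ) W W1 | ( W2; Y ::= + | Start | W Y1; Start1 ::= epsilon | Y; W1 ::= epsilon | W; W2 ::= epsilon | + Start; Y1 ::= ) | n +

Start has alternatives sharing prefix '(': factor to Start → ( Start1 with Start1 → ε | Y.
W has alternatives sharing prefix ') W': factor to W → ) W W1 with W1 → ε | W.
W has alternatives sharing prefix '(': factor to W → ( W2 with W2 → ε | + Start.
Y has alternatives sharing prefix 'W': factor to Y → W Y1 with Y1 → ) | n +.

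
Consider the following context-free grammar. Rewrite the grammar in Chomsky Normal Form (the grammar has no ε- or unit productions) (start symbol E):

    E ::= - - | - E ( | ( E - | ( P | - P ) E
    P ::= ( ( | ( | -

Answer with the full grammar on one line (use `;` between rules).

E ::= X1 X1 | X1 Y1 | X2 Y2 | X2 P | X1 Y3; P ::= X2 X2 | ( | -; X1 ::= -; X2 ::= (; X3 ::= ); Y1 ::= E X2; Y2 ::= E X1; Y3 ::= P Y4; Y4 ::= X3 E

Introduce a nonterminal for each terminal appearing in a rule of length ≥ 2: X1 → -, X2 → (, X3 → ).
Binarize each right-hand side of length ≥ 3 by chaining fresh nonterminals (Y1, Y2, …): affected rules were E → X1 E X2; E → X2 E X1; E → X1 P X3 E.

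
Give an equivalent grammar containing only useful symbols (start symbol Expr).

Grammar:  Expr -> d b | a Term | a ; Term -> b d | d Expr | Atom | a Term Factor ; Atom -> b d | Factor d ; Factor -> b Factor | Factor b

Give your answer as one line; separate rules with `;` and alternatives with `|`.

Expr -> d b | a Term | a; Term -> b d | d Expr | Atom; Atom -> b d

Generating nonterminals: {Atom, Expr, Term}.
Reachable from Expr after that: {Atom, Expr, Term}.
Removed useless symbols: {Factor} and every production mentioning them.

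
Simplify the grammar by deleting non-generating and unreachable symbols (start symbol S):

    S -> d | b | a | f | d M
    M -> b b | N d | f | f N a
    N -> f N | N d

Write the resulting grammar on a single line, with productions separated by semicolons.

S -> d | b | a | f | d M; M -> b b | f

Generating nonterminals: {M, S}.
Reachable from S after that: {M, S}.
Removed useless symbols: {N} and every production mentioning them.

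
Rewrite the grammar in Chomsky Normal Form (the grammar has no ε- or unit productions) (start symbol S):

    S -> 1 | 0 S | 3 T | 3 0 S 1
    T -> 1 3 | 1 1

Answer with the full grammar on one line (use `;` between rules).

S -> 1 | X1 S | X2 T | X2 Y1; T -> X3 X2 | X3 X3; X1 -> 0; X2 -> 3; X3 -> 1; Y1 -> X1 Y2; Y2 -> S X3

Introduce a nonterminal for each terminal appearing in a rule of length ≥ 2: X1 → 0, X2 → 3, X3 → 1.
Binarize each right-hand side of length ≥ 3 by chaining fresh nonterminals (Y1, Y2, …): affected rules were S → X2 X1 S X3.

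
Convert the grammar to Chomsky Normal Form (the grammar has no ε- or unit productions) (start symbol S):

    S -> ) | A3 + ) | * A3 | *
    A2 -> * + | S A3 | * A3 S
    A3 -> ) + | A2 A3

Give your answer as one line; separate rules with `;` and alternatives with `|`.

Introduce a nonterminal for each terminal appearing in a rule of length ≥ 2: X1 → +, X2 → ), X3 → *.
Binarize each right-hand side of length ≥ 3 by chaining fresh nonterminals (Y1, Y2, …): affected rules were S → A3 X1 X2; A2 → X3 A3 S.

S -> ) | A3 Y1 | X3 A3 | *; A2 -> X3 X1 | S A3 | X3 Y2; A3 -> X2 X1 | A2 A3; X1 -> +; X2 -> ); X3 -> *; Y1 -> X1 X2; Y2 -> A3 S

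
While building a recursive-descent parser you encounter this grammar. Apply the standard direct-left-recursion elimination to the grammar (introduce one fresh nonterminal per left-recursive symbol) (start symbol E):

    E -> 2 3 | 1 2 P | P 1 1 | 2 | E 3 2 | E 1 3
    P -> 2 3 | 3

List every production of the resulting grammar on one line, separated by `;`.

Left recursion appears on E.
For E: α = {3 2, 1 3}, β = {2 3, 1 2 P, P 1 1, 2}. Rewrite as E → β E' and E' → α E' | ε.

E -> 2 3 E' | 1 2 P E' | P 1 1 E' | 2 E'; P -> 2 3 | 3; E' -> 3 2 E' | 1 3 E' | ε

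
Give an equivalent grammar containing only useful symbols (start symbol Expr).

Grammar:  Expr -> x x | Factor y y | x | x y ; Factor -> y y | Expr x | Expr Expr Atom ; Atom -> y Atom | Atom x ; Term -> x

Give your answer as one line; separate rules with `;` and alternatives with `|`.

Generating nonterminals: {Expr, Factor, Term}.
Reachable from Expr after that: {Expr, Factor}.
Removed useless symbols: {Atom, Term} and every production mentioning them.

Expr -> x x | Factor y y | x | x y; Factor -> y y | Expr x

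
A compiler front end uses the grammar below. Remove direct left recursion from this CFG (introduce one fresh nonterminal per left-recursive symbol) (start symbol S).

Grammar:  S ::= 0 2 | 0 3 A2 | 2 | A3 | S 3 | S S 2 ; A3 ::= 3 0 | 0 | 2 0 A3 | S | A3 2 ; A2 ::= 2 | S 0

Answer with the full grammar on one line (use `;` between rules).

Left recursion appears on S, A3.
For S: α = {3, S 2}, β = {0 2, 0 3 A2, 2, A3}. Rewrite as S → β S' and S' → α S' | ε.
For A3: α = {2}, β = {3 0, 0, 2 0 A3, S}. Rewrite as A3 → β A3' and A3' → α A3' | ε.

S ::= 0 2 S' | 0 3 A2 S' | 2 S' | A3 S'; A3 ::= 3 0 A3' | 0 A3' | 2 0 A3 A3' | S A3'; A2 ::= 2 | S 0; S' ::= 3 S' | S 2 S' | epsilon; A3' ::= 2 A3' | epsilon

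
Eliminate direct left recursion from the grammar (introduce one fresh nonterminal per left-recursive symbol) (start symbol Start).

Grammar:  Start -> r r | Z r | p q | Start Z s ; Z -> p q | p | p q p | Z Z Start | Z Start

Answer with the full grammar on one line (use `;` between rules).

Start, Z are directly left-recursive.
For Start: α = {Z s}, β = {r r, Z r, p q}. Rewrite as Start → β Start1 and Start1 → α Start1 | ε.
For Z: α = {Z Start, Start}, β = {p q, p, p q p}. Rewrite as Z → β Z1 and Z1 → α Z1 | ε.

Start -> r r Start1 | Z r Start1 | p q Start1; Z -> p q Z1 | p Z1 | p q p Z1; Start1 -> Z s Start1 | eps; Z1 -> Z Start Z1 | Start Z1 | eps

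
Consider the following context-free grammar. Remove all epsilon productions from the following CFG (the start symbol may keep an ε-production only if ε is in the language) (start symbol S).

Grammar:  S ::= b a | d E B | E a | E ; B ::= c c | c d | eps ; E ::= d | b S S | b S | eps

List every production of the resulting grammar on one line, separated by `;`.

The nullable symbols are {B, E, S}.
ε ∈ L(G) since S is nullable, so keep S → ε.
Expand every rule over subsets of its nullable positions: S → d E B gives d E B | d E | d B | d. S → E a gives E a | a. E → b S S gives b S S | b S | b.

S ::= b a | d E B | d E | d B | d | E a | a | E | eps; B ::= c c | c d; E ::= d | b S S | b S | b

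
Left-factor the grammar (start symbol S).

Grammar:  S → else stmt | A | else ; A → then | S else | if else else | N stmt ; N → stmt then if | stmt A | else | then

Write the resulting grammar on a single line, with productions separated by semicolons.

S has alternatives sharing prefix 'else': factor to S → else S' with S' → stmt | ε.
N has alternatives sharing prefix 'stmt': factor to N → stmt N' with N' → then if | A.

S → A | else S'; A → then | S else | if else else | N stmt; N → else | then | stmt N'; S' → stmt | ε; N' → then if | A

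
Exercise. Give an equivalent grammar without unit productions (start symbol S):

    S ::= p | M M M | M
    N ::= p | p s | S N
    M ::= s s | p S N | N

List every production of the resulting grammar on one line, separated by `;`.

S ::= p | M M M | p s | S N | s s | p S N; N ::= p | p s | S N; M ::= p | p s | S N | s s | p S N

Unit pairs: M ⇒* {N}; S ⇒* {M, N}.
For each unit pair (A, B), copy every non-unit production of B to A, then drop all unit productions.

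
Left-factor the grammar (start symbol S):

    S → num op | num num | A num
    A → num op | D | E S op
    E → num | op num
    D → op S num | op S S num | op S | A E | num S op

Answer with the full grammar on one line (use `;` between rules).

S → A num | num S'; A → num op | D | E S op; E → num | op num; D → A E | num S op | op S D'; S' → op | num; D' → num | S num | ε

S has alternatives sharing prefix 'num': factor to S → num S' with S' → op | num.
D has alternatives sharing prefix 'op S': factor to D → op S D' with D' → num | S num | ε.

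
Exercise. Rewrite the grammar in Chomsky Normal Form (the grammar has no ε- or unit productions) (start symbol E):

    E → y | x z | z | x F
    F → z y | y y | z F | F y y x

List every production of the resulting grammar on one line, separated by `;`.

Introduce a nonterminal for each terminal appearing in a rule of length ≥ 2: X1 → x, X2 → z, X3 → y.
Binarize each right-hand side of length ≥ 3 by chaining fresh nonterminals (Y1, Y2, …): affected rules were F → F X3 X3 X1.

E → y | X1 X2 | z | X1 F; F → X2 X3 | X3 X3 | X2 F | F Y1; X1 → x; X2 → z; X3 → y; Y1 → X3 Y2; Y2 → X3 X1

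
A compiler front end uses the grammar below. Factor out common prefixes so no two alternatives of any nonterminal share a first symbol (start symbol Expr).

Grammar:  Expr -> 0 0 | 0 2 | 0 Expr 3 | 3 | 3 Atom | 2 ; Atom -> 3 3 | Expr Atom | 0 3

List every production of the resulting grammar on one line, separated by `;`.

Expr -> 2 | 0 Expr1 | 3 Expr2; Atom -> 3 3 | Expr Atom | 0 3; Expr1 -> 0 | 2 | Expr 3; Expr2 -> eps | Atom

Expr has alternatives sharing prefix '0': factor to Expr → 0 Expr1 with Expr1 → 0 | 2 | Expr 3.
Expr has alternatives sharing prefix '3': factor to Expr → 3 Expr2 with Expr2 → ε | Atom.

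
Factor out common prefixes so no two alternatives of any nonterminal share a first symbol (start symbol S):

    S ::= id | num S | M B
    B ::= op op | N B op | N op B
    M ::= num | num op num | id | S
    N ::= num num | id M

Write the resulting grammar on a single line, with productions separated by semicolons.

S ::= id | num S | M B; B ::= op op | N B'; M ::= id | S | num M'; N ::= num num | id M; B' ::= B op | op B; M' ::= eps | op num

B has alternatives sharing prefix 'N': factor to B → N B' with B' → B op | op B.
M has alternatives sharing prefix 'num': factor to M → num M' with M' → ε | op num.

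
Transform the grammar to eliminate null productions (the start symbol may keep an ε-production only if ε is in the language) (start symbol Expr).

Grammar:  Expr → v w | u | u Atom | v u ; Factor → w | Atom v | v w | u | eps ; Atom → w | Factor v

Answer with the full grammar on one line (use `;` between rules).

Expr → v w | u | u Atom | v u; Factor → w | Atom v | v w | u; Atom → w | Factor v | v

The nullable symbols are {Factor}.
ε ∉ L(G), so no ε-production is kept.
Add the nullable-subset variants: Atom → Factor v gives Factor v | v.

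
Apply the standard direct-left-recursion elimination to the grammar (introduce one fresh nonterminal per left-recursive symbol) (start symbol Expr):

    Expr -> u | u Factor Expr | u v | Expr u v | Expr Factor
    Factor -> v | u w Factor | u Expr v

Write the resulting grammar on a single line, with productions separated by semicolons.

Expr -> u Expr1 | u Factor Expr Expr1 | u v Expr1; Factor -> v | u w Factor | u Expr v; Expr1 -> u v Expr1 | Factor Expr1 | ε

Expr is directly left-recursive.
For Expr: α = {u v, Factor}, β = {u, u Factor Expr, u v}. Rewrite as Expr → β Expr1 and Expr1 → α Expr1 | ε.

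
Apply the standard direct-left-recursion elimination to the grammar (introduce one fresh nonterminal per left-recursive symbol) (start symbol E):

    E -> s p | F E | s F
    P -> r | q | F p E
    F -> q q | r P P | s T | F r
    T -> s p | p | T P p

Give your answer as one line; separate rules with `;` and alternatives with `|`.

E -> s p | F E | s F; P -> r | q | F p E; F -> q q F' | r P P F' | s T F'; T -> s p T' | p T'; F' -> r F' | ε; T' -> P p T' | ε

F, T are directly left-recursive.
For F: α = {r}, β = {q q, r P P, s T}. Rewrite as F → β F' and F' → α F' | ε.
For T: α = {P p}, β = {s p, p}. Rewrite as T → β T' and T' → α T' | ε.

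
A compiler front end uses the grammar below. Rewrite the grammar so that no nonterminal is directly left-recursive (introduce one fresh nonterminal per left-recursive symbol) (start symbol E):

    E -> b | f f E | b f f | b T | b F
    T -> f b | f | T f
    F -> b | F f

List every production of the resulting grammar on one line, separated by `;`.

E -> b | f f E | b f f | b T | b F; T -> f b T' | f T'; F -> b F'; T' -> f T' | ε; F' -> f F' | ε

Directly left-recursive nonterminals: T, F.
For T: α = {f}, β = {f b, f}. Rewrite as T → β T' and T' → α T' | ε.
For F: α = {f}, β = {b}. Rewrite as F → β F' and F' → α F' | ε.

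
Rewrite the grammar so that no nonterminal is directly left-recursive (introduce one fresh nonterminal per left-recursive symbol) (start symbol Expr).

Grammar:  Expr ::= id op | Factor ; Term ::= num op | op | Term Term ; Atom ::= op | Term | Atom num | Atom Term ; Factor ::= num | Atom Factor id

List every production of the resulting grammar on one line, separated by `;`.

Directly left-recursive nonterminals: Term, Atom.
For Term: α = {Term}, β = {num op, op}. Rewrite as Term → β Term1 and Term1 → α Term1 | ε.
For Atom: α = {num, Term}, β = {op, Term}. Rewrite as Atom → β Atom1 and Atom1 → α Atom1 | ε.

Expr ::= id op | Factor; Term ::= num op Term1 | op Term1; Atom ::= op Atom1 | Term Atom1; Factor ::= num | Atom Factor id; Term1 ::= Term Term1 | ε; Atom1 ::= num Atom1 | Term Atom1 | ε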